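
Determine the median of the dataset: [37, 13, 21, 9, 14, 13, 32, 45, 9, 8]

13.5

Step 1: Sort the data in ascending order: [8, 9, 9, 13, 13, 14, 21, 32, 37, 45]
Step 2: The number of values is n = 10.
Step 3: Since n is even, the median is the average of positions 5 and 6:
  Median = (13 + 14) / 2 = 13.5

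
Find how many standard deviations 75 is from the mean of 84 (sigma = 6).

-1.5

Step 1: Recall the z-score formula: z = (x - mu) / sigma
Step 2: Substitute values: z = (75 - 84) / 6
Step 3: z = -9 / 6 = -1.5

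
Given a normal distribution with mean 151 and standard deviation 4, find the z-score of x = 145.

-1.5

Step 1: Recall the z-score formula: z = (x - mu) / sigma
Step 2: Substitute values: z = (145 - 151) / 4
Step 3: z = -6 / 4 = -1.5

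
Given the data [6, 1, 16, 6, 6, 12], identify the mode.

6

Step 1: Count the frequency of each value:
  1: appears 1 time(s)
  6: appears 3 time(s)
  12: appears 1 time(s)
  16: appears 1 time(s)
Step 2: The value 6 appears most frequently (3 times).
Step 3: Mode = 6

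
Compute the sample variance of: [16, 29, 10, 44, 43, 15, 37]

199.9048

Step 1: Compute the mean: (16 + 29 + 10 + 44 + 43 + 15 + 37) / 7 = 27.7143
Step 2: Compute squared deviations from the mean:
  (16 - 27.7143)^2 = 137.2245
  (29 - 27.7143)^2 = 1.6531
  (10 - 27.7143)^2 = 313.7959
  (44 - 27.7143)^2 = 265.2245
  (43 - 27.7143)^2 = 233.6531
  (15 - 27.7143)^2 = 161.6531
  (37 - 27.7143)^2 = 86.2245
Step 3: Sum of squared deviations = 1199.4286
Step 4: Sample variance = 1199.4286 / 6 = 199.9048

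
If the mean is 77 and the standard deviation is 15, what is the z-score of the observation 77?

0

Step 1: Recall the z-score formula: z = (x - mu) / sigma
Step 2: Substitute values: z = (77 - 77) / 15
Step 3: z = 0 / 15 = 0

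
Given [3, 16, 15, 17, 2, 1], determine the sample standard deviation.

7.7201

Step 1: Compute the mean: 9
Step 2: Sum of squared deviations from the mean: 298
Step 3: Sample variance = 298 / 5 = 59.6
Step 4: Standard deviation = sqrt(59.6) = 7.7201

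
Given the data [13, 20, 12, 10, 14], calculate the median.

13

Step 1: Sort the data in ascending order: [10, 12, 13, 14, 20]
Step 2: The number of values is n = 5.
Step 3: Since n is odd, the median is the middle value at position 3: 13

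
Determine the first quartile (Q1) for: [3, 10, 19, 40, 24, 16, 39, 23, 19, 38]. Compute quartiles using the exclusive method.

14.5

Step 1: Sort the data: [3, 10, 16, 19, 19, 23, 24, 38, 39, 40]
Step 2: n = 10
Step 3: Using the exclusive quartile method:
  Q1 = 14.5
  Q2 (median) = 21
  Q3 = 38.25
  IQR = Q3 - Q1 = 38.25 - 14.5 = 23.75
Step 4: Q1 = 14.5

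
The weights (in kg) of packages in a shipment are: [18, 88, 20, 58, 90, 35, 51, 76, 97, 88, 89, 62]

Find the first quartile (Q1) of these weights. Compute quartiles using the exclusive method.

39

Step 1: Sort the data: [18, 20, 35, 51, 58, 62, 76, 88, 88, 89, 90, 97]
Step 2: n = 12
Step 3: Using the exclusive quartile method:
  Q1 = 39
  Q2 (median) = 69
  Q3 = 88.75
  IQR = Q3 - Q1 = 88.75 - 39 = 49.75
Step 4: Q1 = 39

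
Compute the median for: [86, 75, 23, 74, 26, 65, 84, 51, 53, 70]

67.5

Step 1: Sort the data in ascending order: [23, 26, 51, 53, 65, 70, 74, 75, 84, 86]
Step 2: The number of values is n = 10.
Step 3: Since n is even, the median is the average of positions 5 and 6:
  Median = (65 + 70) / 2 = 67.5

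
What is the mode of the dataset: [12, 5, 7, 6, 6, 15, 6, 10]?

6

Step 1: Count the frequency of each value:
  5: appears 1 time(s)
  6: appears 3 time(s)
  7: appears 1 time(s)
  10: appears 1 time(s)
  12: appears 1 time(s)
  15: appears 1 time(s)
Step 2: The value 6 appears most frequently (3 times).
Step 3: Mode = 6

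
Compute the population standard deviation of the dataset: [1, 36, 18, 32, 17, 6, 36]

13.2064

Step 1: Compute the mean: 20.8571
Step 2: Sum of squared deviations from the mean: 1220.8571
Step 3: Population variance = 1220.8571 / 7 = 174.4082
Step 4: Standard deviation = sqrt(174.4082) = 13.2064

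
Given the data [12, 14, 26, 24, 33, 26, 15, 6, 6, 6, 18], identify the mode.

6

Step 1: Count the frequency of each value:
  6: appears 3 time(s)
  12: appears 1 time(s)
  14: appears 1 time(s)
  15: appears 1 time(s)
  18: appears 1 time(s)
  24: appears 1 time(s)
  26: appears 2 time(s)
  33: appears 1 time(s)
Step 2: The value 6 appears most frequently (3 times).
Step 3: Mode = 6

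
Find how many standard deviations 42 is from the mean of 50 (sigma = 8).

-1

Step 1: Recall the z-score formula: z = (x - mu) / sigma
Step 2: Substitute values: z = (42 - 50) / 8
Step 3: z = -8 / 8 = -1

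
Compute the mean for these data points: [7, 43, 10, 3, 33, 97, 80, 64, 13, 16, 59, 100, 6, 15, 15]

37.4

Step 1: Sum all values: 7 + 43 + 10 + 3 + 33 + 97 + 80 + 64 + 13 + 16 + 59 + 100 + 6 + 15 + 15 = 561
Step 2: Count the number of values: n = 15
Step 3: Mean = sum / n = 561 / 15 = 37.4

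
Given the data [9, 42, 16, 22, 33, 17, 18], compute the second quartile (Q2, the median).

18

Step 1: Sort the data: [9, 16, 17, 18, 22, 33, 42]
Step 2: n = 7
Step 3: Q2 is the median. Since n is odd, it is the middle value at position 4: 18
Step 4: Q2 = 18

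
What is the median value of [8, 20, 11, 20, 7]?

11

Step 1: Sort the data in ascending order: [7, 8, 11, 20, 20]
Step 2: The number of values is n = 5.
Step 3: Since n is odd, the median is the middle value at position 3: 11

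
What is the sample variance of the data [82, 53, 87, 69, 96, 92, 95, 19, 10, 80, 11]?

1176.4909

Step 1: Compute the mean: (82 + 53 + 87 + 69 + 96 + 92 + 95 + 19 + 10 + 80 + 11) / 11 = 63.0909
Step 2: Compute squared deviations from the mean:
  (82 - 63.0909)^2 = 357.5537
  (53 - 63.0909)^2 = 101.8264
  (87 - 63.0909)^2 = 571.6446
  (69 - 63.0909)^2 = 34.9174
  (96 - 63.0909)^2 = 1083.0083
  (92 - 63.0909)^2 = 835.7355
  (95 - 63.0909)^2 = 1018.1901
  (19 - 63.0909)^2 = 1944.0083
  (10 - 63.0909)^2 = 2818.6446
  (80 - 63.0909)^2 = 285.9174
  (11 - 63.0909)^2 = 2713.4628
Step 3: Sum of squared deviations = 11764.9091
Step 4: Sample variance = 11764.9091 / 10 = 1176.4909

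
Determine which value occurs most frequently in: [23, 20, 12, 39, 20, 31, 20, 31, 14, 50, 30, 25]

20

Step 1: Count the frequency of each value:
  12: appears 1 time(s)
  14: appears 1 time(s)
  20: appears 3 time(s)
  23: appears 1 time(s)
  25: appears 1 time(s)
  30: appears 1 time(s)
  31: appears 2 time(s)
  39: appears 1 time(s)
  50: appears 1 time(s)
Step 2: The value 20 appears most frequently (3 times).
Step 3: Mode = 20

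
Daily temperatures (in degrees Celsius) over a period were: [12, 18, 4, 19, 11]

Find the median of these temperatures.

12

Step 1: Sort the data in ascending order: [4, 11, 12, 18, 19]
Step 2: The number of values is n = 5.
Step 3: Since n is odd, the median is the middle value at position 3: 12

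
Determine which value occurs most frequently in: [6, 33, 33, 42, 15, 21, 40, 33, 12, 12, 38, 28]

33

Step 1: Count the frequency of each value:
  6: appears 1 time(s)
  12: appears 2 time(s)
  15: appears 1 time(s)
  21: appears 1 time(s)
  28: appears 1 time(s)
  33: appears 3 time(s)
  38: appears 1 time(s)
  40: appears 1 time(s)
  42: appears 1 time(s)
Step 2: The value 33 appears most frequently (3 times).
Step 3: Mode = 33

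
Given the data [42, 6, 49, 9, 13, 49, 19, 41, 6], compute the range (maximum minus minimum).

43

Step 1: Identify the maximum value: max = 49
Step 2: Identify the minimum value: min = 6
Step 3: Range = max - min = 49 - 6 = 43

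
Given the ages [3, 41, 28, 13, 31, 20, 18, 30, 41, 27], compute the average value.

25.2

Step 1: Sum all values: 3 + 41 + 28 + 13 + 31 + 20 + 18 + 30 + 41 + 27 = 252
Step 2: Count the number of values: n = 10
Step 3: Mean = sum / n = 252 / 10 = 25.2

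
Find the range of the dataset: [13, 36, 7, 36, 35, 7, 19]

29

Step 1: Identify the maximum value: max = 36
Step 2: Identify the minimum value: min = 7
Step 3: Range = max - min = 36 - 7 = 29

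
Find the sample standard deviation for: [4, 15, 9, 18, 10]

5.4498

Step 1: Compute the mean: 11.2
Step 2: Sum of squared deviations from the mean: 118.8
Step 3: Sample variance = 118.8 / 4 = 29.7
Step 4: Standard deviation = sqrt(29.7) = 5.4498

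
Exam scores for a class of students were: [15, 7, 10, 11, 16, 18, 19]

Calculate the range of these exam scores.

12

Step 1: Identify the maximum value: max = 19
Step 2: Identify the minimum value: min = 7
Step 3: Range = max - min = 19 - 7 = 12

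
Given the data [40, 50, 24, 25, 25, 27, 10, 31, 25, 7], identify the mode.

25

Step 1: Count the frequency of each value:
  7: appears 1 time(s)
  10: appears 1 time(s)
  24: appears 1 time(s)
  25: appears 3 time(s)
  27: appears 1 time(s)
  31: appears 1 time(s)
  40: appears 1 time(s)
  50: appears 1 time(s)
Step 2: The value 25 appears most frequently (3 times).
Step 3: Mode = 25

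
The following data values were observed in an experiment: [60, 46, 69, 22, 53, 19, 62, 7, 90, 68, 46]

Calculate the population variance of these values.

559.8347

Step 1: Compute the mean: (60 + 46 + 69 + 22 + 53 + 19 + 62 + 7 + 90 + 68 + 46) / 11 = 49.2727
Step 2: Compute squared deviations from the mean:
  (60 - 49.2727)^2 = 115.0744
  (46 - 49.2727)^2 = 10.7107
  (69 - 49.2727)^2 = 389.1653
  (22 - 49.2727)^2 = 743.8017
  (53 - 49.2727)^2 = 13.8926
  (19 - 49.2727)^2 = 916.438
  (62 - 49.2727)^2 = 161.9835
  (7 - 49.2727)^2 = 1786.9835
  (90 - 49.2727)^2 = 1658.7107
  (68 - 49.2727)^2 = 350.7107
  (46 - 49.2727)^2 = 10.7107
Step 3: Sum of squared deviations = 6158.1818
Step 4: Population variance = 6158.1818 / 11 = 559.8347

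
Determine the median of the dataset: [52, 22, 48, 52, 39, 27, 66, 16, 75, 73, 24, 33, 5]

39

Step 1: Sort the data in ascending order: [5, 16, 22, 24, 27, 33, 39, 48, 52, 52, 66, 73, 75]
Step 2: The number of values is n = 13.
Step 3: Since n is odd, the median is the middle value at position 7: 39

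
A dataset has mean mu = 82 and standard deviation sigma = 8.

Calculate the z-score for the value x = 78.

-0.5

Step 1: Recall the z-score formula: z = (x - mu) / sigma
Step 2: Substitute values: z = (78 - 82) / 8
Step 3: z = -4 / 8 = -0.5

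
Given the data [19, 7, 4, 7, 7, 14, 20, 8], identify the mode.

7

Step 1: Count the frequency of each value:
  4: appears 1 time(s)
  7: appears 3 time(s)
  8: appears 1 time(s)
  14: appears 1 time(s)
  19: appears 1 time(s)
  20: appears 1 time(s)
Step 2: The value 7 appears most frequently (3 times).
Step 3: Mode = 7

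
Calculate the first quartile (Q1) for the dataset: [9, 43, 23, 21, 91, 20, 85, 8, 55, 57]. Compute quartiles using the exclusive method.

17.25

Step 1: Sort the data: [8, 9, 20, 21, 23, 43, 55, 57, 85, 91]
Step 2: n = 10
Step 3: Using the exclusive quartile method:
  Q1 = 17.25
  Q2 (median) = 33
  Q3 = 64
  IQR = Q3 - Q1 = 64 - 17.25 = 46.75
Step 4: Q1 = 17.25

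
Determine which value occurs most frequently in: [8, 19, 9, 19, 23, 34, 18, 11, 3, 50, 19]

19

Step 1: Count the frequency of each value:
  3: appears 1 time(s)
  8: appears 1 time(s)
  9: appears 1 time(s)
  11: appears 1 time(s)
  18: appears 1 time(s)
  19: appears 3 time(s)
  23: appears 1 time(s)
  34: appears 1 time(s)
  50: appears 1 time(s)
Step 2: The value 19 appears most frequently (3 times).
Step 3: Mode = 19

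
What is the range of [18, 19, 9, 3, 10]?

16

Step 1: Identify the maximum value: max = 19
Step 2: Identify the minimum value: min = 3
Step 3: Range = max - min = 19 - 3 = 16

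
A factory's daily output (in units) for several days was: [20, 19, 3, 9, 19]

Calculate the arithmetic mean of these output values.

14

Step 1: Sum all values: 20 + 19 + 3 + 9 + 19 = 70
Step 2: Count the number of values: n = 5
Step 3: Mean = sum / n = 70 / 5 = 14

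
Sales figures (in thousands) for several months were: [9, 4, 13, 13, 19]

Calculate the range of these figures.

15

Step 1: Identify the maximum value: max = 19
Step 2: Identify the minimum value: min = 4
Step 3: Range = max - min = 19 - 4 = 15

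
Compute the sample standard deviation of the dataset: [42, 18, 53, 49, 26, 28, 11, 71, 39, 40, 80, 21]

20.9798

Step 1: Compute the mean: 39.8333
Step 2: Sum of squared deviations from the mean: 4841.6667
Step 3: Sample variance = 4841.6667 / 11 = 440.1515
Step 4: Standard deviation = sqrt(440.1515) = 20.9798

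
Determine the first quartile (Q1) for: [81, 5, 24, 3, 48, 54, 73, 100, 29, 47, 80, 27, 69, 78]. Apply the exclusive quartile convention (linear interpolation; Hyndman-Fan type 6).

26.25

Step 1: Sort the data: [3, 5, 24, 27, 29, 47, 48, 54, 69, 73, 78, 80, 81, 100]
Step 2: n = 14
Step 3: Using the exclusive quartile method:
  Q1 = 26.25
  Q2 (median) = 51
  Q3 = 78.5
  IQR = Q3 - Q1 = 78.5 - 26.25 = 52.25
Step 4: Q1 = 26.25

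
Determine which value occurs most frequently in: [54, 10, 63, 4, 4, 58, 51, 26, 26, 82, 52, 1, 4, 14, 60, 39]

4

Step 1: Count the frequency of each value:
  1: appears 1 time(s)
  4: appears 3 time(s)
  10: appears 1 time(s)
  14: appears 1 time(s)
  26: appears 2 time(s)
  39: appears 1 time(s)
  51: appears 1 time(s)
  52: appears 1 time(s)
  54: appears 1 time(s)
  58: appears 1 time(s)
  60: appears 1 time(s)
  63: appears 1 time(s)
  82: appears 1 time(s)
Step 2: The value 4 appears most frequently (3 times).
Step 3: Mode = 4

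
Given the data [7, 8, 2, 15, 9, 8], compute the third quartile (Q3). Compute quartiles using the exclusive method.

10.5

Step 1: Sort the data: [2, 7, 8, 8, 9, 15]
Step 2: n = 6
Step 3: Using the exclusive quartile method:
  Q1 = 5.75
  Q2 (median) = 8
  Q3 = 10.5
  IQR = Q3 - Q1 = 10.5 - 5.75 = 4.75
Step 4: Q3 = 10.5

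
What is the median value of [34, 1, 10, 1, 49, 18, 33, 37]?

25.5

Step 1: Sort the data in ascending order: [1, 1, 10, 18, 33, 34, 37, 49]
Step 2: The number of values is n = 8.
Step 3: Since n is even, the median is the average of positions 4 and 5:
  Median = (18 + 33) / 2 = 25.5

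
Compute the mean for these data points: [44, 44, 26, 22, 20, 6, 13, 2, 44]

24.5556

Step 1: Sum all values: 44 + 44 + 26 + 22 + 20 + 6 + 13 + 2 + 44 = 221
Step 2: Count the number of values: n = 9
Step 3: Mean = sum / n = 221 / 9 = 24.5556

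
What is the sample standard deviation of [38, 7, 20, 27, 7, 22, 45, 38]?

14.2528

Step 1: Compute the mean: 25.5
Step 2: Sum of squared deviations from the mean: 1422
Step 3: Sample variance = 1422 / 7 = 203.1429
Step 4: Standard deviation = sqrt(203.1429) = 14.2528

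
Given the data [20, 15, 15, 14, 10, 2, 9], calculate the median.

14

Step 1: Sort the data in ascending order: [2, 9, 10, 14, 15, 15, 20]
Step 2: The number of values is n = 7.
Step 3: Since n is odd, the median is the middle value at position 4: 14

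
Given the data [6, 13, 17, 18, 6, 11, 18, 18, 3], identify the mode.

18

Step 1: Count the frequency of each value:
  3: appears 1 time(s)
  6: appears 2 time(s)
  11: appears 1 time(s)
  13: appears 1 time(s)
  17: appears 1 time(s)
  18: appears 3 time(s)
Step 2: The value 18 appears most frequently (3 times).
Step 3: Mode = 18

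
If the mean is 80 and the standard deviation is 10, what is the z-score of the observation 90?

1

Step 1: Recall the z-score formula: z = (x - mu) / sigma
Step 2: Substitute values: z = (90 - 80) / 10
Step 3: z = 10 / 10 = 1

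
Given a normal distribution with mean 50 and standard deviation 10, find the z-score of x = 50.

0

Step 1: Recall the z-score formula: z = (x - mu) / sigma
Step 2: Substitute values: z = (50 - 50) / 10
Step 3: z = 0 / 10 = 0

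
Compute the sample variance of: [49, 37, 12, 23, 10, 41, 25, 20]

194.6964

Step 1: Compute the mean: (49 + 37 + 12 + 23 + 10 + 41 + 25 + 20) / 8 = 27.125
Step 2: Compute squared deviations from the mean:
  (49 - 27.125)^2 = 478.5156
  (37 - 27.125)^2 = 97.5156
  (12 - 27.125)^2 = 228.7656
  (23 - 27.125)^2 = 17.0156
  (10 - 27.125)^2 = 293.2656
  (41 - 27.125)^2 = 192.5156
  (25 - 27.125)^2 = 4.5156
  (20 - 27.125)^2 = 50.7656
Step 3: Sum of squared deviations = 1362.875
Step 4: Sample variance = 1362.875 / 7 = 194.6964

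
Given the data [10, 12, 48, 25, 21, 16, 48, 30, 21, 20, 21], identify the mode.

21

Step 1: Count the frequency of each value:
  10: appears 1 time(s)
  12: appears 1 time(s)
  16: appears 1 time(s)
  20: appears 1 time(s)
  21: appears 3 time(s)
  25: appears 1 time(s)
  30: appears 1 time(s)
  48: appears 2 time(s)
Step 2: The value 21 appears most frequently (3 times).
Step 3: Mode = 21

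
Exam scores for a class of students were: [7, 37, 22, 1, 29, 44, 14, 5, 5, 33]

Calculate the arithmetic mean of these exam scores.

19.7

Step 1: Sum all values: 7 + 37 + 22 + 1 + 29 + 44 + 14 + 5 + 5 + 33 = 197
Step 2: Count the number of values: n = 10
Step 3: Mean = sum / n = 197 / 10 = 19.7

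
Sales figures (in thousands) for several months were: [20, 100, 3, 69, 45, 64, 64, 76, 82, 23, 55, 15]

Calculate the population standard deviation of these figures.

28.9319

Step 1: Compute the mean: 51.3333
Step 2: Sum of squared deviations from the mean: 10044.6667
Step 3: Population variance = 10044.6667 / 12 = 837.0556
Step 4: Standard deviation = sqrt(837.0556) = 28.9319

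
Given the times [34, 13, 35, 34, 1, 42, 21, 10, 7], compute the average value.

21.8889

Step 1: Sum all values: 34 + 13 + 35 + 34 + 1 + 42 + 21 + 10 + 7 = 197
Step 2: Count the number of values: n = 9
Step 3: Mean = sum / n = 197 / 9 = 21.8889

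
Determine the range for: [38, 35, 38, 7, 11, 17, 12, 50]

43

Step 1: Identify the maximum value: max = 50
Step 2: Identify the minimum value: min = 7
Step 3: Range = max - min = 50 - 7 = 43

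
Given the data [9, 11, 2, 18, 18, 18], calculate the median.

14.5

Step 1: Sort the data in ascending order: [2, 9, 11, 18, 18, 18]
Step 2: The number of values is n = 6.
Step 3: Since n is even, the median is the average of positions 3 and 4:
  Median = (11 + 18) / 2 = 14.5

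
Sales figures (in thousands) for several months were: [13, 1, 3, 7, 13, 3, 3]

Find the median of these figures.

3

Step 1: Sort the data in ascending order: [1, 3, 3, 3, 7, 13, 13]
Step 2: The number of values is n = 7.
Step 3: Since n is odd, the median is the middle value at position 4: 3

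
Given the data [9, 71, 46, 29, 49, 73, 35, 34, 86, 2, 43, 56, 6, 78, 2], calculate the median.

43

Step 1: Sort the data in ascending order: [2, 2, 6, 9, 29, 34, 35, 43, 46, 49, 56, 71, 73, 78, 86]
Step 2: The number of values is n = 15.
Step 3: Since n is odd, the median is the middle value at position 8: 43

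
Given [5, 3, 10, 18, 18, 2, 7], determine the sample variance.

44.6667

Step 1: Compute the mean: (5 + 3 + 10 + 18 + 18 + 2 + 7) / 7 = 9
Step 2: Compute squared deviations from the mean:
  (5 - 9)^2 = 16
  (3 - 9)^2 = 36
  (10 - 9)^2 = 1
  (18 - 9)^2 = 81
  (18 - 9)^2 = 81
  (2 - 9)^2 = 49
  (7 - 9)^2 = 4
Step 3: Sum of squared deviations = 268
Step 4: Sample variance = 268 / 6 = 44.6667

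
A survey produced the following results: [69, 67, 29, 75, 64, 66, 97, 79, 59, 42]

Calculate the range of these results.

68

Step 1: Identify the maximum value: max = 97
Step 2: Identify the minimum value: min = 29
Step 3: Range = max - min = 97 - 29 = 68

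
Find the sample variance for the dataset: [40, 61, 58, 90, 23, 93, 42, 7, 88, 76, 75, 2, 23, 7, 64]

1014.2095

Step 1: Compute the mean: (40 + 61 + 58 + 90 + 23 + 93 + 42 + 7 + 88 + 76 + 75 + 2 + 23 + 7 + 64) / 15 = 49.9333
Step 2: Compute squared deviations from the mean:
  (40 - 49.9333)^2 = 98.6711
  (61 - 49.9333)^2 = 122.4711
  (58 - 49.9333)^2 = 65.0711
  (90 - 49.9333)^2 = 1605.3378
  (23 - 49.9333)^2 = 725.4044
  (93 - 49.9333)^2 = 1854.7378
  (42 - 49.9333)^2 = 62.9378
  (7 - 49.9333)^2 = 1843.2711
  (88 - 49.9333)^2 = 1449.0711
  (76 - 49.9333)^2 = 679.4711
  (75 - 49.9333)^2 = 628.3378
  (2 - 49.9333)^2 = 2297.6044
  (23 - 49.9333)^2 = 725.4044
  (7 - 49.9333)^2 = 1843.2711
  (64 - 49.9333)^2 = 197.8711
Step 3: Sum of squared deviations = 14198.9333
Step 4: Sample variance = 14198.9333 / 14 = 1014.2095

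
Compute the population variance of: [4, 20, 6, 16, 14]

36.8

Step 1: Compute the mean: (4 + 20 + 6 + 16 + 14) / 5 = 12
Step 2: Compute squared deviations from the mean:
  (4 - 12)^2 = 64
  (20 - 12)^2 = 64
  (6 - 12)^2 = 36
  (16 - 12)^2 = 16
  (14 - 12)^2 = 4
Step 3: Sum of squared deviations = 184
Step 4: Population variance = 184 / 5 = 36.8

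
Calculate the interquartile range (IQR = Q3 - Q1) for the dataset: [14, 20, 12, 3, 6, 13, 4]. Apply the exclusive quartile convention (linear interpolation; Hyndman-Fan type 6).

10

Step 1: Sort the data: [3, 4, 6, 12, 13, 14, 20]
Step 2: n = 7
Step 3: Using the exclusive quartile method:
  Q1 = 4
  Q2 (median) = 12
  Q3 = 14
  IQR = Q3 - Q1 = 14 - 4 = 10
Step 4: IQR = 10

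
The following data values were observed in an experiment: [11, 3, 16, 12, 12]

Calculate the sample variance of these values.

22.7

Step 1: Compute the mean: (11 + 3 + 16 + 12 + 12) / 5 = 10.8
Step 2: Compute squared deviations from the mean:
  (11 - 10.8)^2 = 0.04
  (3 - 10.8)^2 = 60.84
  (16 - 10.8)^2 = 27.04
  (12 - 10.8)^2 = 1.44
  (12 - 10.8)^2 = 1.44
Step 3: Sum of squared deviations = 90.8
Step 4: Sample variance = 90.8 / 4 = 22.7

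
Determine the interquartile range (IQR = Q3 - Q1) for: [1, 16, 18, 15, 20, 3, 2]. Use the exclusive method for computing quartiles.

16

Step 1: Sort the data: [1, 2, 3, 15, 16, 18, 20]
Step 2: n = 7
Step 3: Using the exclusive quartile method:
  Q1 = 2
  Q2 (median) = 15
  Q3 = 18
  IQR = Q3 - Q1 = 18 - 2 = 16
Step 4: IQR = 16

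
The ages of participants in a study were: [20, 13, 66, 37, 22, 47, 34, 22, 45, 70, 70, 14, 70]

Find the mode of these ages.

70

Step 1: Count the frequency of each value:
  13: appears 1 time(s)
  14: appears 1 time(s)
  20: appears 1 time(s)
  22: appears 2 time(s)
  34: appears 1 time(s)
  37: appears 1 time(s)
  45: appears 1 time(s)
  47: appears 1 time(s)
  66: appears 1 time(s)
  70: appears 3 time(s)
Step 2: The value 70 appears most frequently (3 times).
Step 3: Mode = 70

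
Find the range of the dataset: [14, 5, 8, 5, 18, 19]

14

Step 1: Identify the maximum value: max = 19
Step 2: Identify the minimum value: min = 5
Step 3: Range = max - min = 19 - 5 = 14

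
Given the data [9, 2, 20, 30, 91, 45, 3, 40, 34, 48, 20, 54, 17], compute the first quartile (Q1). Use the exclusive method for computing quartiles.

13

Step 1: Sort the data: [2, 3, 9, 17, 20, 20, 30, 34, 40, 45, 48, 54, 91]
Step 2: n = 13
Step 3: Using the exclusive quartile method:
  Q1 = 13
  Q2 (median) = 30
  Q3 = 46.5
  IQR = Q3 - Q1 = 46.5 - 13 = 33.5
Step 4: Q1 = 13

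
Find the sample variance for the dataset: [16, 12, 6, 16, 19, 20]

26.5667

Step 1: Compute the mean: (16 + 12 + 6 + 16 + 19 + 20) / 6 = 14.8333
Step 2: Compute squared deviations from the mean:
  (16 - 14.8333)^2 = 1.3611
  (12 - 14.8333)^2 = 8.0278
  (6 - 14.8333)^2 = 78.0278
  (16 - 14.8333)^2 = 1.3611
  (19 - 14.8333)^2 = 17.3611
  (20 - 14.8333)^2 = 26.6944
Step 3: Sum of squared deviations = 132.8333
Step 4: Sample variance = 132.8333 / 5 = 26.5667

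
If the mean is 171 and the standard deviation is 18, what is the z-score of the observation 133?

-2.1111

Step 1: Recall the z-score formula: z = (x - mu) / sigma
Step 2: Substitute values: z = (133 - 171) / 18
Step 3: z = -38 / 18 = -2.1111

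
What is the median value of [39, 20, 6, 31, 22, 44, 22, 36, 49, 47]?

33.5

Step 1: Sort the data in ascending order: [6, 20, 22, 22, 31, 36, 39, 44, 47, 49]
Step 2: The number of values is n = 10.
Step 3: Since n is even, the median is the average of positions 5 and 6:
  Median = (31 + 36) / 2 = 33.5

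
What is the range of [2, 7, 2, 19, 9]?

17

Step 1: Identify the maximum value: max = 19
Step 2: Identify the minimum value: min = 2
Step 3: Range = max - min = 19 - 2 = 17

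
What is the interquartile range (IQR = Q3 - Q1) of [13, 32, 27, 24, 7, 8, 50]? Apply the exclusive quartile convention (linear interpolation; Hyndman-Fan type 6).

24

Step 1: Sort the data: [7, 8, 13, 24, 27, 32, 50]
Step 2: n = 7
Step 3: Using the exclusive quartile method:
  Q1 = 8
  Q2 (median) = 24
  Q3 = 32
  IQR = Q3 - Q1 = 32 - 8 = 24
Step 4: IQR = 24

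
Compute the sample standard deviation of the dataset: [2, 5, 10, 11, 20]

6.8775

Step 1: Compute the mean: 9.6
Step 2: Sum of squared deviations from the mean: 189.2
Step 3: Sample variance = 189.2 / 4 = 47.3
Step 4: Standard deviation = sqrt(47.3) = 6.8775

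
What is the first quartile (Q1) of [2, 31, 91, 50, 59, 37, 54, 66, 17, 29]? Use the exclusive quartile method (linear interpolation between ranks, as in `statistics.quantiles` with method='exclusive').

26

Step 1: Sort the data: [2, 17, 29, 31, 37, 50, 54, 59, 66, 91]
Step 2: n = 10
Step 3: Using the exclusive quartile method:
  Q1 = 26
  Q2 (median) = 43.5
  Q3 = 60.75
  IQR = Q3 - Q1 = 60.75 - 26 = 34.75
Step 4: Q1 = 26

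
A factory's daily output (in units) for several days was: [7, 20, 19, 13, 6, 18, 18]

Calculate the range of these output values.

14

Step 1: Identify the maximum value: max = 20
Step 2: Identify the minimum value: min = 6
Step 3: Range = max - min = 20 - 6 = 14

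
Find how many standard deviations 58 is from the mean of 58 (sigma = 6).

0

Step 1: Recall the z-score formula: z = (x - mu) / sigma
Step 2: Substitute values: z = (58 - 58) / 6
Step 3: z = 0 / 6 = 0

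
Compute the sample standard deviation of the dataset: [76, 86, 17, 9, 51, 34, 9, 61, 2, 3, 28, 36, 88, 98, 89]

34.845

Step 1: Compute the mean: 45.8
Step 2: Sum of squared deviations from the mean: 16998.4
Step 3: Sample variance = 16998.4 / 14 = 1214.1714
Step 4: Standard deviation = sqrt(1214.1714) = 34.845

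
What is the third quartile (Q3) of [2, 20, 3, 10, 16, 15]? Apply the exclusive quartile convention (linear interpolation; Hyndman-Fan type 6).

17

Step 1: Sort the data: [2, 3, 10, 15, 16, 20]
Step 2: n = 6
Step 3: Using the exclusive quartile method:
  Q1 = 2.75
  Q2 (median) = 12.5
  Q3 = 17
  IQR = Q3 - Q1 = 17 - 2.75 = 14.25
Step 4: Q3 = 17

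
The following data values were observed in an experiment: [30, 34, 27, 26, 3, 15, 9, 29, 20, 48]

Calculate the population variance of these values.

151.29

Step 1: Compute the mean: (30 + 34 + 27 + 26 + 3 + 15 + 9 + 29 + 20 + 48) / 10 = 24.1
Step 2: Compute squared deviations from the mean:
  (30 - 24.1)^2 = 34.81
  (34 - 24.1)^2 = 98.01
  (27 - 24.1)^2 = 8.41
  (26 - 24.1)^2 = 3.61
  (3 - 24.1)^2 = 445.21
  (15 - 24.1)^2 = 82.81
  (9 - 24.1)^2 = 228.01
  (29 - 24.1)^2 = 24.01
  (20 - 24.1)^2 = 16.81
  (48 - 24.1)^2 = 571.21
Step 3: Sum of squared deviations = 1512.9
Step 4: Population variance = 1512.9 / 10 = 151.29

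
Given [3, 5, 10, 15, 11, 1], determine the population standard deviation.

4.8905

Step 1: Compute the mean: 7.5
Step 2: Sum of squared deviations from the mean: 143.5
Step 3: Population variance = 143.5 / 6 = 23.9167
Step 4: Standard deviation = sqrt(23.9167) = 4.8905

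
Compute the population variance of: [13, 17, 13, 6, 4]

23.44

Step 1: Compute the mean: (13 + 17 + 13 + 6 + 4) / 5 = 10.6
Step 2: Compute squared deviations from the mean:
  (13 - 10.6)^2 = 5.76
  (17 - 10.6)^2 = 40.96
  (13 - 10.6)^2 = 5.76
  (6 - 10.6)^2 = 21.16
  (4 - 10.6)^2 = 43.56
Step 3: Sum of squared deviations = 117.2
Step 4: Population variance = 117.2 / 5 = 23.44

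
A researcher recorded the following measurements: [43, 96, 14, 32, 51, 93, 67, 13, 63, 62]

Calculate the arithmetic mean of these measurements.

53.4

Step 1: Sum all values: 43 + 96 + 14 + 32 + 51 + 93 + 67 + 13 + 63 + 62 = 534
Step 2: Count the number of values: n = 10
Step 3: Mean = sum / n = 534 / 10 = 53.4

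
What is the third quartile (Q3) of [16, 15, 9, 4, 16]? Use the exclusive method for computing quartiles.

16

Step 1: Sort the data: [4, 9, 15, 16, 16]
Step 2: n = 5
Step 3: Using the exclusive quartile method:
  Q1 = 6.5
  Q2 (median) = 15
  Q3 = 16
  IQR = Q3 - Q1 = 16 - 6.5 = 9.5
Step 4: Q3 = 16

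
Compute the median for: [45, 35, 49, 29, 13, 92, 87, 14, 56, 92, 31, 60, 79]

49

Step 1: Sort the data in ascending order: [13, 14, 29, 31, 35, 45, 49, 56, 60, 79, 87, 92, 92]
Step 2: The number of values is n = 13.
Step 3: Since n is odd, the median is the middle value at position 7: 49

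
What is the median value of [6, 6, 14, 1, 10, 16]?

8

Step 1: Sort the data in ascending order: [1, 6, 6, 10, 14, 16]
Step 2: The number of values is n = 6.
Step 3: Since n is even, the median is the average of positions 3 and 4:
  Median = (6 + 10) / 2 = 8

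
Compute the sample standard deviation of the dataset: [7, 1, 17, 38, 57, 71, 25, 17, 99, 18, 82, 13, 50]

31.1675

Step 1: Compute the mean: 38.0769
Step 2: Sum of squared deviations from the mean: 11656.9231
Step 3: Sample variance = 11656.9231 / 12 = 971.4103
Step 4: Standard deviation = sqrt(971.4103) = 31.1675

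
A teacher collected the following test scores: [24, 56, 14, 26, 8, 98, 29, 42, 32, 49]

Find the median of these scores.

30.5

Step 1: Sort the data in ascending order: [8, 14, 24, 26, 29, 32, 42, 49, 56, 98]
Step 2: The number of values is n = 10.
Step 3: Since n is even, the median is the average of positions 5 and 6:
  Median = (29 + 32) / 2 = 30.5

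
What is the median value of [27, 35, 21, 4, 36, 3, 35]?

27

Step 1: Sort the data in ascending order: [3, 4, 21, 27, 35, 35, 36]
Step 2: The number of values is n = 7.
Step 3: Since n is odd, the median is the middle value at position 4: 27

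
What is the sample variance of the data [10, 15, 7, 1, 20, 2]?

54.9667

Step 1: Compute the mean: (10 + 15 + 7 + 1 + 20 + 2) / 6 = 9.1667
Step 2: Compute squared deviations from the mean:
  (10 - 9.1667)^2 = 0.6944
  (15 - 9.1667)^2 = 34.0278
  (7 - 9.1667)^2 = 4.6944
  (1 - 9.1667)^2 = 66.6944
  (20 - 9.1667)^2 = 117.3611
  (2 - 9.1667)^2 = 51.3611
Step 3: Sum of squared deviations = 274.8333
Step 4: Sample variance = 274.8333 / 5 = 54.9667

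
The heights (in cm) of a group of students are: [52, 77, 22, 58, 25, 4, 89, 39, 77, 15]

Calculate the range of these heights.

85

Step 1: Identify the maximum value: max = 89
Step 2: Identify the minimum value: min = 4
Step 3: Range = max - min = 89 - 4 = 85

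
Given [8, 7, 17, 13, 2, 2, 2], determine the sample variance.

35.2381

Step 1: Compute the mean: (8 + 7 + 17 + 13 + 2 + 2 + 2) / 7 = 7.2857
Step 2: Compute squared deviations from the mean:
  (8 - 7.2857)^2 = 0.5102
  (7 - 7.2857)^2 = 0.0816
  (17 - 7.2857)^2 = 94.3673
  (13 - 7.2857)^2 = 32.6531
  (2 - 7.2857)^2 = 27.9388
  (2 - 7.2857)^2 = 27.9388
  (2 - 7.2857)^2 = 27.9388
Step 3: Sum of squared deviations = 211.4286
Step 4: Sample variance = 211.4286 / 6 = 35.2381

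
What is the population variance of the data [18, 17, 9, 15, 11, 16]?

10.5556

Step 1: Compute the mean: (18 + 17 + 9 + 15 + 11 + 16) / 6 = 14.3333
Step 2: Compute squared deviations from the mean:
  (18 - 14.3333)^2 = 13.4444
  (17 - 14.3333)^2 = 7.1111
  (9 - 14.3333)^2 = 28.4444
  (15 - 14.3333)^2 = 0.4444
  (11 - 14.3333)^2 = 11.1111
  (16 - 14.3333)^2 = 2.7778
Step 3: Sum of squared deviations = 63.3333
Step 4: Population variance = 63.3333 / 6 = 10.5556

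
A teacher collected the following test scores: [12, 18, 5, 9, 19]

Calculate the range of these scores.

14

Step 1: Identify the maximum value: max = 19
Step 2: Identify the minimum value: min = 5
Step 3: Range = max - min = 19 - 5 = 14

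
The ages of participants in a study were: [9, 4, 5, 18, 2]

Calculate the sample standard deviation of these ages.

6.3482

Step 1: Compute the mean: 7.6
Step 2: Sum of squared deviations from the mean: 161.2
Step 3: Sample variance = 161.2 / 4 = 40.3
Step 4: Standard deviation = sqrt(40.3) = 6.3482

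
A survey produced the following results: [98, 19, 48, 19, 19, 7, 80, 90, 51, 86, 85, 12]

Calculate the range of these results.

91

Step 1: Identify the maximum value: max = 98
Step 2: Identify the minimum value: min = 7
Step 3: Range = max - min = 98 - 7 = 91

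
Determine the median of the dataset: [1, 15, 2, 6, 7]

6

Step 1: Sort the data in ascending order: [1, 2, 6, 7, 15]
Step 2: The number of values is n = 5.
Step 3: Since n is odd, the median is the middle value at position 3: 6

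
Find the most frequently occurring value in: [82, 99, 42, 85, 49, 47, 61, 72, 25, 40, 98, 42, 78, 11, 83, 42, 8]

42

Step 1: Count the frequency of each value:
  8: appears 1 time(s)
  11: appears 1 time(s)
  25: appears 1 time(s)
  40: appears 1 time(s)
  42: appears 3 time(s)
  47: appears 1 time(s)
  49: appears 1 time(s)
  61: appears 1 time(s)
  72: appears 1 time(s)
  78: appears 1 time(s)
  82: appears 1 time(s)
  83: appears 1 time(s)
  85: appears 1 time(s)
  98: appears 1 time(s)
  99: appears 1 time(s)
Step 2: The value 42 appears most frequently (3 times).
Step 3: Mode = 42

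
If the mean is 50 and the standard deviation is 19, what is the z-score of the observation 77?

1.4211

Step 1: Recall the z-score formula: z = (x - mu) / sigma
Step 2: Substitute values: z = (77 - 50) / 19
Step 3: z = 27 / 19 = 1.4211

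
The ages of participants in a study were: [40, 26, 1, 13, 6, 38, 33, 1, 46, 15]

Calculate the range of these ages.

45

Step 1: Identify the maximum value: max = 46
Step 2: Identify the minimum value: min = 1
Step 3: Range = max - min = 46 - 1 = 45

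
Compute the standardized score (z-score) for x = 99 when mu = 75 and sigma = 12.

2

Step 1: Recall the z-score formula: z = (x - mu) / sigma
Step 2: Substitute values: z = (99 - 75) / 12
Step 3: z = 24 / 12 = 2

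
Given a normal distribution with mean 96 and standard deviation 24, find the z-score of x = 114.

0.75

Step 1: Recall the z-score formula: z = (x - mu) / sigma
Step 2: Substitute values: z = (114 - 96) / 24
Step 3: z = 18 / 24 = 0.75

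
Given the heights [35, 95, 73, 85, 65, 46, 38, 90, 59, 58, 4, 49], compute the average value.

58.0833

Step 1: Sum all values: 35 + 95 + 73 + 85 + 65 + 46 + 38 + 90 + 59 + 58 + 4 + 49 = 697
Step 2: Count the number of values: n = 12
Step 3: Mean = sum / n = 697 / 12 = 58.0833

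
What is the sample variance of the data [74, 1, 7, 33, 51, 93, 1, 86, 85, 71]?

1369.7333

Step 1: Compute the mean: (74 + 1 + 7 + 33 + 51 + 93 + 1 + 86 + 85 + 71) / 10 = 50.2
Step 2: Compute squared deviations from the mean:
  (74 - 50.2)^2 = 566.44
  (1 - 50.2)^2 = 2420.64
  (7 - 50.2)^2 = 1866.24
  (33 - 50.2)^2 = 295.84
  (51 - 50.2)^2 = 0.64
  (93 - 50.2)^2 = 1831.84
  (1 - 50.2)^2 = 2420.64
  (86 - 50.2)^2 = 1281.64
  (85 - 50.2)^2 = 1211.04
  (71 - 50.2)^2 = 432.64
Step 3: Sum of squared deviations = 12327.6
Step 4: Sample variance = 12327.6 / 9 = 1369.7333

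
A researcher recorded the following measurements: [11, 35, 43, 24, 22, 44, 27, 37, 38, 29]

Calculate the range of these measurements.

33

Step 1: Identify the maximum value: max = 44
Step 2: Identify the minimum value: min = 11
Step 3: Range = max - min = 44 - 11 = 33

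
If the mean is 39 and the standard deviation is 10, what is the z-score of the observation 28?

-1.1

Step 1: Recall the z-score formula: z = (x - mu) / sigma
Step 2: Substitute values: z = (28 - 39) / 10
Step 3: z = -11 / 10 = -1.1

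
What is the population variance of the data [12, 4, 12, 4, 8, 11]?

11.9167

Step 1: Compute the mean: (12 + 4 + 12 + 4 + 8 + 11) / 6 = 8.5
Step 2: Compute squared deviations from the mean:
  (12 - 8.5)^2 = 12.25
  (4 - 8.5)^2 = 20.25
  (12 - 8.5)^2 = 12.25
  (4 - 8.5)^2 = 20.25
  (8 - 8.5)^2 = 0.25
  (11 - 8.5)^2 = 6.25
Step 3: Sum of squared deviations = 71.5
Step 4: Population variance = 71.5 / 6 = 11.9167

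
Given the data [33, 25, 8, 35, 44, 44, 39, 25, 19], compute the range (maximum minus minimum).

36

Step 1: Identify the maximum value: max = 44
Step 2: Identify the minimum value: min = 8
Step 3: Range = max - min = 44 - 8 = 36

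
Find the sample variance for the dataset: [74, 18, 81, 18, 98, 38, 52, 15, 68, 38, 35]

793.4545

Step 1: Compute the mean: (74 + 18 + 81 + 18 + 98 + 38 + 52 + 15 + 68 + 38 + 35) / 11 = 48.6364
Step 2: Compute squared deviations from the mean:
  (74 - 48.6364)^2 = 643.314
  (18 - 48.6364)^2 = 938.5868
  (81 - 48.6364)^2 = 1047.405
  (18 - 48.6364)^2 = 938.5868
  (98 - 48.6364)^2 = 2436.7686
  (38 - 48.6364)^2 = 113.1322
  (52 - 48.6364)^2 = 11.314
  (15 - 48.6364)^2 = 1131.405
  (68 - 48.6364)^2 = 374.9504
  (38 - 48.6364)^2 = 113.1322
  (35 - 48.6364)^2 = 185.9504
Step 3: Sum of squared deviations = 7934.5455
Step 4: Sample variance = 7934.5455 / 10 = 793.4545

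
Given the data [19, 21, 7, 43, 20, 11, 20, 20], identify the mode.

20

Step 1: Count the frequency of each value:
  7: appears 1 time(s)
  11: appears 1 time(s)
  19: appears 1 time(s)
  20: appears 3 time(s)
  21: appears 1 time(s)
  43: appears 1 time(s)
Step 2: The value 20 appears most frequently (3 times).
Step 3: Mode = 20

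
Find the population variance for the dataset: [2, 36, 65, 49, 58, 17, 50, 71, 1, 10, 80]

736.4463

Step 1: Compute the mean: (2 + 36 + 65 + 49 + 58 + 17 + 50 + 71 + 1 + 10 + 80) / 11 = 39.9091
Step 2: Compute squared deviations from the mean:
  (2 - 39.9091)^2 = 1437.0992
  (36 - 39.9091)^2 = 15.281
  (65 - 39.9091)^2 = 629.5537
  (49 - 39.9091)^2 = 82.6446
  (58 - 39.9091)^2 = 327.281
  (17 - 39.9091)^2 = 524.8264
  (50 - 39.9091)^2 = 101.8264
  (71 - 39.9091)^2 = 966.6446
  (1 - 39.9091)^2 = 1513.9174
  (10 - 39.9091)^2 = 894.5537
  (80 - 39.9091)^2 = 1607.281
Step 3: Sum of squared deviations = 8100.9091
Step 4: Population variance = 8100.9091 / 11 = 736.4463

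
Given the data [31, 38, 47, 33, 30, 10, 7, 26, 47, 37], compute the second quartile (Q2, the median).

32

Step 1: Sort the data: [7, 10, 26, 30, 31, 33, 37, 38, 47, 47]
Step 2: n = 10
Step 3: Q2 is the median. Since n is even, it is the average of the values at positions 5 and 6:
  Q2 = (31 + 33) / 2 = 32
Step 4: Q2 = 32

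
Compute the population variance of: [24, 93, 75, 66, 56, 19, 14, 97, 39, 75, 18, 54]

801.5833

Step 1: Compute the mean: (24 + 93 + 75 + 66 + 56 + 19 + 14 + 97 + 39 + 75 + 18 + 54) / 12 = 52.5
Step 2: Compute squared deviations from the mean:
  (24 - 52.5)^2 = 812.25
  (93 - 52.5)^2 = 1640.25
  (75 - 52.5)^2 = 506.25
  (66 - 52.5)^2 = 182.25
  (56 - 52.5)^2 = 12.25
  (19 - 52.5)^2 = 1122.25
  (14 - 52.5)^2 = 1482.25
  (97 - 52.5)^2 = 1980.25
  (39 - 52.5)^2 = 182.25
  (75 - 52.5)^2 = 506.25
  (18 - 52.5)^2 = 1190.25
  (54 - 52.5)^2 = 2.25
Step 3: Sum of squared deviations = 9619
Step 4: Population variance = 9619 / 12 = 801.5833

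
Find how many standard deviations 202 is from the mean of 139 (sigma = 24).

2.625

Step 1: Recall the z-score formula: z = (x - mu) / sigma
Step 2: Substitute values: z = (202 - 139) / 24
Step 3: z = 63 / 24 = 2.625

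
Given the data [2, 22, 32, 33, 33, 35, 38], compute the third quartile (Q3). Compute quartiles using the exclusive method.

35

Step 1: Sort the data: [2, 22, 32, 33, 33, 35, 38]
Step 2: n = 7
Step 3: Using the exclusive quartile method:
  Q1 = 22
  Q2 (median) = 33
  Q3 = 35
  IQR = Q3 - Q1 = 35 - 22 = 13
Step 4: Q3 = 35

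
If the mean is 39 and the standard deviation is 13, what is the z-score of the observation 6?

-2.5385

Step 1: Recall the z-score formula: z = (x - mu) / sigma
Step 2: Substitute values: z = (6 - 39) / 13
Step 3: z = -33 / 13 = -2.5385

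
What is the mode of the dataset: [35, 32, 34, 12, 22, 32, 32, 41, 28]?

32

Step 1: Count the frequency of each value:
  12: appears 1 time(s)
  22: appears 1 time(s)
  28: appears 1 time(s)
  32: appears 3 time(s)
  34: appears 1 time(s)
  35: appears 1 time(s)
  41: appears 1 time(s)
Step 2: The value 32 appears most frequently (3 times).
Step 3: Mode = 32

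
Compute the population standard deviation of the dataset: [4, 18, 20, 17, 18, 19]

5.4467

Step 1: Compute the mean: 16
Step 2: Sum of squared deviations from the mean: 178
Step 3: Population variance = 178 / 6 = 29.6667
Step 4: Standard deviation = sqrt(29.6667) = 5.4467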